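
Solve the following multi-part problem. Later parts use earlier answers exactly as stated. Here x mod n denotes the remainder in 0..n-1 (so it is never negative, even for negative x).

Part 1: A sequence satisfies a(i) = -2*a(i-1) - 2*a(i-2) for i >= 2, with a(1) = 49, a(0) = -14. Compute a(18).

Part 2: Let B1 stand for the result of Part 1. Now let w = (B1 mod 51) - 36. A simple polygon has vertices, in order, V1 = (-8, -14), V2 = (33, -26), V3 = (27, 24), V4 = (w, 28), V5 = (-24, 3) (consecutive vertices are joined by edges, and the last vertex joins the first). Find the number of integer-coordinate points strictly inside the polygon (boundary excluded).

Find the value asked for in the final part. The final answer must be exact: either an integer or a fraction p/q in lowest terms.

Part 1: a(2) = -2*(49) - 2*(-14) = -70; iterating: a(2)=-70, a(3)=42, a(4)=56, a(5)=-196, a(6)=280, a(7)=-168, a(8)=-224, a(9)=784, a(10)=-1120, a(11)=672, a(12)=896, a(13)=-3136, a(14)=4480, a(15)=-2688, a(16)=-3584, a(17)=12544, a(18)=-17920; answer -17920
Part 2: B1 = -17920; w = -4; cross terms: (-8*-26 - 33*-14)=670, (33*24 - 27*-26)=1494, (27*28 - -4*24)=852, (-4*3 - -24*28)=660, (-24*-14 - -8*3)=360; twice the area = |4036| = 4036; area = 2018; boundary points = 1 + 2 + 1 + 5 + 1 = 10; strictly interior points = area - boundary/2 + 1 = 2014; answer 2014

2014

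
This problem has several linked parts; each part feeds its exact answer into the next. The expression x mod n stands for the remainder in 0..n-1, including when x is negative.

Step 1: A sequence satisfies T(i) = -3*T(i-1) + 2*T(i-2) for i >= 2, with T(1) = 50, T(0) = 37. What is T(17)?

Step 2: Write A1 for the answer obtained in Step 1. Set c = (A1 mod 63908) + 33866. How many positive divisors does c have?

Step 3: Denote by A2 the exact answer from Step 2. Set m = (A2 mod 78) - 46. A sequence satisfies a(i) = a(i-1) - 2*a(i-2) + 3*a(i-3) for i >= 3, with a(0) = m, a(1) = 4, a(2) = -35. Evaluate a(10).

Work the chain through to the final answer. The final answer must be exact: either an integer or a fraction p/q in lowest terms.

Step 1: T(2) = -3*(50) + 2*(37) = -76; iterating: T(2)=-76, T(3)=328, T(4)=-1136, T(5)=4064, T(6)=-14464, T(7)=51520, T(8)=-183488, T(9)=653504, T(10)=-2327488, T(11)=8289472, T(12)=-29523392, T(13)=105149120, T(14)=-374494144, T(15)=1333780672, T(16)=-4750330304, T(17)=16918552256; answer 16918552256
Step 2: A1 = 16918552256; c = 93466; 93466 = 2 * 17 * 2749; number of divisors = (1+1) * (1+1) * (1+1) = 8; answer 8
Step 3: A2 = 8; m = -38; a(3) = 1*(-35) - 2*(4) + 3*(-38) = -157; iterating: a(3)=-157, a(4)=-75, a(5)=134, a(6)=-187, a(7)=-680, a(8)=96, a(9)=895, a(10)=-1337; answer -1337

-1337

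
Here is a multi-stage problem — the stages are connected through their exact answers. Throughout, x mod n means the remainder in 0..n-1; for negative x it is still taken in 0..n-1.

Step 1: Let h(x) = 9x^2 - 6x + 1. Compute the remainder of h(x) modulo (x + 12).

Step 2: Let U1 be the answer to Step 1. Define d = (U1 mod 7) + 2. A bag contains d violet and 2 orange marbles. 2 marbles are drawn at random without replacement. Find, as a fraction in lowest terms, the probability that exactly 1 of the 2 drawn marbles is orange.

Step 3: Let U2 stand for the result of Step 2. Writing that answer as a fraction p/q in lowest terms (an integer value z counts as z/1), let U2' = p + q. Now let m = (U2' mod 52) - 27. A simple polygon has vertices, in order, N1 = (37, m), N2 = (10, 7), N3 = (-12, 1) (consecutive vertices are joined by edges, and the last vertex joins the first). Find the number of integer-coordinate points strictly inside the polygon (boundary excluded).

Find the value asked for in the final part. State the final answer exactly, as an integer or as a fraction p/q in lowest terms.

343

Step 1: remainder = value at the root: 9*(-12)^2 - 6*(-12)^1 + 1 = (1296) + (72) + (1) = 1369; answer 1369
Step 2: U1 = 1369; d = 6; total draws C(8,2) = 28; favorable C(2,1)*C(6,1) = 12; P = 3/7; answer 3/7
Step 3: U2 = 3/7; threaded value p + q = 10; m = -17; cross terms: (37*7 - 10*-17)=429, (10*1 - -12*7)=94, (-12*-17 - 37*1)=167; twice the area = |690| = 690; area = 345; boundary points = 3 + 2 + 1 = 6; strictly interior points = area - boundary/2 + 1 = 343; answer 343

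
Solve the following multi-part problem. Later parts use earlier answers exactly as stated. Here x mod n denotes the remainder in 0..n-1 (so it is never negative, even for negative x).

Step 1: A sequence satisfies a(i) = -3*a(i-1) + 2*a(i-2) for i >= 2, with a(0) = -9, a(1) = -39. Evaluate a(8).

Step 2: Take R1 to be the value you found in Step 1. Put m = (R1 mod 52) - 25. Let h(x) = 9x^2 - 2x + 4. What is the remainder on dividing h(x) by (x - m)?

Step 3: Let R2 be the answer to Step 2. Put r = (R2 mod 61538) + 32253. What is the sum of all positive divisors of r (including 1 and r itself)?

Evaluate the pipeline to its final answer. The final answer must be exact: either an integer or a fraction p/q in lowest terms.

51056

Step 1: a(2) = -3*(-39) + 2*(-9) = 99; iterating: a(2)=99, a(3)=-375, a(4)=1323, a(5)=-4719, a(6)=16803, a(7)=-59847, a(8)=213147; answer 213147
Step 2: R1 = 213147; m = 26; remainder = value at the root: 9*(26)^2 - 2*(26)^1 + 4 = (6084) + (-52) + (4) = 6036; answer 6036
Step 3: R2 = 6036; r = 38289; 38289 = 3 * 12763; sigma = (1 + 3) * (1 + 12763) = 4 * 12764 = 51056; answer 51056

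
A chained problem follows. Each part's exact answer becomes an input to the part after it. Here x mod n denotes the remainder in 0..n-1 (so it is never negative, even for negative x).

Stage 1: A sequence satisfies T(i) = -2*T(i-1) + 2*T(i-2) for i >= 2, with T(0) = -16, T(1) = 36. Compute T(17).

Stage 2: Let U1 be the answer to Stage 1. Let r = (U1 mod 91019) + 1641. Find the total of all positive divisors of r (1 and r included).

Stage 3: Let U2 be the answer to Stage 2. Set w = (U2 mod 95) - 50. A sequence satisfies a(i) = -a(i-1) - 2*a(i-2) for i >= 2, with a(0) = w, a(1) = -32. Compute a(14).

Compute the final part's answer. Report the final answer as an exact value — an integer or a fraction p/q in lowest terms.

-2888

Stage 1: T(2) = -2*(36) + 2*(-16) = -104; iterating: T(2)=-104, T(3)=280, T(4)=-768, T(5)=2096, T(6)=-5728, T(7)=15648, T(8)=-42752, T(9)=116800, T(10)=-319104, T(11)=871808, T(12)=-2381824, T(13)=6507264, T(14)=-17778176, T(15)=48570880, T(16)=-132698112, T(17)=362537984; answer 362537984
Stage 2: U1 = 362537984; r = 10948; 10948 = 2^2 * 7 * 17 * 23; sigma = (1 + 2 + 4) * (1 + 7) * (1 + 17) * (1 + 23) = 7 * 8 * 18 * 24 = 24192; answer 24192
Stage 3: U2 = 24192; w = 12; a(2) = -1*(-32) - 2*(12) = 8; iterating: a(2)=8, a(3)=56, a(4)=-72, a(5)=-40, a(6)=184, a(7)=-104, a(8)=-264, a(9)=472, a(10)=56, a(11)=-1000, a(12)=888, a(13)=1112, a(14)=-2888; answer -2888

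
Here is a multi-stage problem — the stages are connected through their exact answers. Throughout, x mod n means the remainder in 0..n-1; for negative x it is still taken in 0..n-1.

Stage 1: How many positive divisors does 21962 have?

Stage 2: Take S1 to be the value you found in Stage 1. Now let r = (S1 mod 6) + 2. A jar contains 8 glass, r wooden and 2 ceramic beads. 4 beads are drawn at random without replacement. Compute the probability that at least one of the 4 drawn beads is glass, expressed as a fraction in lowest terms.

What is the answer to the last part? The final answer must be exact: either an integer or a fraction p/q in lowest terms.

Stage 1: 21962 = 2 * 79 * 139; number of divisors = (1+1) * (1+1) * (1+1) = 8; answer 8
Stage 2: S1 = 8; r = 4; total draws C(14,4) = 1001; complement C(6,4) = 15; favorable 1001 - 15 = 986; P = 986/1001; answer 986/1001

986/1001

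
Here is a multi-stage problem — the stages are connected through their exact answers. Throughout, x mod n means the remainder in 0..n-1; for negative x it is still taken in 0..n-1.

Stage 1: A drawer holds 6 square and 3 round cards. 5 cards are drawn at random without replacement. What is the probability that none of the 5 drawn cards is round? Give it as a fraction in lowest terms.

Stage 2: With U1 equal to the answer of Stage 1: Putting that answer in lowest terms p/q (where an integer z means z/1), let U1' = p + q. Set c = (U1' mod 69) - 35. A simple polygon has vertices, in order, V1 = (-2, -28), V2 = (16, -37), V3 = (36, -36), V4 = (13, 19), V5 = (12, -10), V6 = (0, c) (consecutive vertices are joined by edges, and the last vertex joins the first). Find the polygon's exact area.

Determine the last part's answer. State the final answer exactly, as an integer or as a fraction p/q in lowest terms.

Stage 1: total draws C(9,5) = 126; favorable C(6,5) = 6; P = 1/21; answer 1/21
Stage 2: U1 = 1/21; threaded value p + q = 22; c = -13; cross terms: (-2*-37 - 16*-28)=522, (16*-36 - 36*-37)=756, (36*19 - 13*-36)=1152, (13*-10 - 12*19)=-358, (12*-13 - 0*-10)=-156, (0*-28 - -2*-13)=-26; twice the area = |1890| = 1890; area = 945; answer 945

945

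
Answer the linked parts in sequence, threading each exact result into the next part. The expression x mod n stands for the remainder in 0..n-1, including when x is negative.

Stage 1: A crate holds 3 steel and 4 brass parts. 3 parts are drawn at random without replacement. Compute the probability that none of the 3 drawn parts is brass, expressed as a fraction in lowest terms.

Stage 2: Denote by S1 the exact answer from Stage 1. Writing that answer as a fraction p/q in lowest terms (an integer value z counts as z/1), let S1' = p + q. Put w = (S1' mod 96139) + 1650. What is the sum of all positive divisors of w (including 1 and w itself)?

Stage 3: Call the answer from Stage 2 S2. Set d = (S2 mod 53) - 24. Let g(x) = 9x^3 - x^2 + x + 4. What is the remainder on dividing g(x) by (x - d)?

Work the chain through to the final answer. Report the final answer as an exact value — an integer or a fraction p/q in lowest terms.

Stage 1: total draws C(7,3) = 35; favorable C(3,3) = 1; P = 1/35; answer 1/35
Stage 2: S1 = 1/35; threaded value p + q = 36; w = 1686; 1686 = 2 * 3 * 281; sigma = (1 + 2) * (1 + 3) * (1 + 281) = 3 * 4 * 282 = 3384; answer 3384
Stage 3: S2 = 3384; d = 21; remainder = value at the root: 9*(21)^3 - 1*(21)^2 + 1*(21)^1 + 4 = (83349) + (-441) + (21) + (4) = 82933; answer 82933

82933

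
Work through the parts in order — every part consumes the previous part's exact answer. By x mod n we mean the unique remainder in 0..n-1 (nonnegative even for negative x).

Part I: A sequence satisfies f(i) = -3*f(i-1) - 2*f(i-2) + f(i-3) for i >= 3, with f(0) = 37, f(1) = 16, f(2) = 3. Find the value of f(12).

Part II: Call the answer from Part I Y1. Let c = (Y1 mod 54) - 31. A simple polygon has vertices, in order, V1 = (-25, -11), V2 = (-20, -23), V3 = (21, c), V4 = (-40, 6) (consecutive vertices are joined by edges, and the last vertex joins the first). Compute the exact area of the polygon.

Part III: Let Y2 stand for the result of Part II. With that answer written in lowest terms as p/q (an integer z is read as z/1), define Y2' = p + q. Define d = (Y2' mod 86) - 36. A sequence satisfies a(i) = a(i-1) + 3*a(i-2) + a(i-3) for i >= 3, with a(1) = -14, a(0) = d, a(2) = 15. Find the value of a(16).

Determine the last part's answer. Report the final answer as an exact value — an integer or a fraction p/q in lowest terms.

-2603890

Part I: f(3) = -3*(3) - 2*(16) + 1*(37) = -4; iterating: f(3)=-4, f(4)=22, f(5)=-55, f(6)=117, f(7)=-219, f(8)=368, f(9)=-549, f(10)=692, f(11)=-610, f(12)=-103; answer -103
Part II: Y1 = -103; c = -26; cross terms: (-25*-23 - -20*-11)=355, (-20*-26 - 21*-23)=1003, (21*6 - -40*-26)=-914, (-40*-11 - -25*6)=590; twice the area = |1034| = 1034; area = 517; answer 517
Part III: Y2 = 517; threaded value p + q = 518; d = -34; a(3) = 1*(15) + 3*(-14) + 1*(-34) = -61; iterating: a(3)=-61, a(4)=-30, a(5)=-198, a(6)=-349, a(7)=-973, a(8)=-2218, a(9)=-5486, a(10)=-13113, a(11)=-31789, a(12)=-76614, a(13)=-185094, a(14)=-446725, a(15)=-1078621, a(16)=-2603890; answer -2603890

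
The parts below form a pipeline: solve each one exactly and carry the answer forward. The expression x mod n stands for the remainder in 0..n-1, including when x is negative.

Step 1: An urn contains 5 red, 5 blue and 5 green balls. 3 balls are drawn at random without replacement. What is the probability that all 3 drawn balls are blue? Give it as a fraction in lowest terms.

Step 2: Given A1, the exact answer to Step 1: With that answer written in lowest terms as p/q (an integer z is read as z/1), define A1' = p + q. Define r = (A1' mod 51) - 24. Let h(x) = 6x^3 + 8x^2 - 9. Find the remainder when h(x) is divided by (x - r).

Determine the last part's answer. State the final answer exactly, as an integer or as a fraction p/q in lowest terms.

Step 1: total draws C(15,3) = 455; favorable C(5,3) = 10; P = 2/91; answer 2/91
Step 2: A1 = 2/91; threaded value p + q = 93; r = 18; remainder = value at the root: 6*(18)^3 + 8*(18)^2 - 9 = (34992) + (2592) + (-9) = 37575; answer 37575

37575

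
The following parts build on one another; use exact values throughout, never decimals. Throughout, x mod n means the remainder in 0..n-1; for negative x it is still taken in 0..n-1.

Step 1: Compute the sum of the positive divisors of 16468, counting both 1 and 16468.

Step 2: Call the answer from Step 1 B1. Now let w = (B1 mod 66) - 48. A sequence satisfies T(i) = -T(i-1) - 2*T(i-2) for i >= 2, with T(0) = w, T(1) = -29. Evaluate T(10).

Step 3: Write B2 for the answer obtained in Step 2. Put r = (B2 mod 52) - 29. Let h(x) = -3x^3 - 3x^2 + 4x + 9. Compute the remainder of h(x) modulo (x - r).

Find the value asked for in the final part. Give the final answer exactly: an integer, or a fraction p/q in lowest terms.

Step 1: 16468 = 2^2 * 23 * 179; sigma = (1 + 2 + 4) * (1 + 23) * (1 + 179) = 7 * 24 * 180 = 30240; answer 30240
Step 2: B1 = 30240; w = -36; T(2) = -1*(-29) - 2*(-36) = 101; iterating: T(2)=101, T(3)=-43, T(4)=-159, T(5)=245, T(6)=73, T(7)=-563, T(8)=417, T(9)=709, T(10)=-1543; answer -1543
Step 3: B2 = -1543; r = -12; remainder = value at the root: -3*(-12)^3 - 3*(-12)^2 + 4*(-12)^1 + 9 = (5184) + (-432) + (-48) + (9) = 4713; answer 4713

4713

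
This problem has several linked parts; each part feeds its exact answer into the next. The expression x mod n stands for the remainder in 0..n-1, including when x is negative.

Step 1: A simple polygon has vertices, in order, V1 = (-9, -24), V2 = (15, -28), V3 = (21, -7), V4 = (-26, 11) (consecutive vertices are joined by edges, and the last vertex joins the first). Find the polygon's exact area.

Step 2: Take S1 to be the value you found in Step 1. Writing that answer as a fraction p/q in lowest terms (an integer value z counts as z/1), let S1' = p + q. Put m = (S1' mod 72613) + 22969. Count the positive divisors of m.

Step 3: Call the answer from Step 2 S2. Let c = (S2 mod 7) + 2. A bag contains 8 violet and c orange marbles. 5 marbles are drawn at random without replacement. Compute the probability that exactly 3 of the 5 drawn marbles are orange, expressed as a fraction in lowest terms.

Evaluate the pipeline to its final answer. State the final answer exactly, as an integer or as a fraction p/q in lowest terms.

Step 1: cross terms: (-9*-28 - 15*-24)=612, (15*-7 - 21*-28)=483, (21*11 - -26*-7)=49, (-26*-24 - -9*11)=723; twice the area = |1867| = 1867; area = 1867/2; answer 1867/2
Step 2: S1 = 1867/2; threaded value p + q = 1869; m = 24838; 24838 = 2 * 11 * 1129; number of divisors = (1+1) * (1+1) * (1+1) = 8; answer 8
Step 3: S2 = 8; c = 3; total draws C(11,5) = 462; favorable C(3,3)*C(8,2) = 28; P = 2/33; answer 2/33

2/33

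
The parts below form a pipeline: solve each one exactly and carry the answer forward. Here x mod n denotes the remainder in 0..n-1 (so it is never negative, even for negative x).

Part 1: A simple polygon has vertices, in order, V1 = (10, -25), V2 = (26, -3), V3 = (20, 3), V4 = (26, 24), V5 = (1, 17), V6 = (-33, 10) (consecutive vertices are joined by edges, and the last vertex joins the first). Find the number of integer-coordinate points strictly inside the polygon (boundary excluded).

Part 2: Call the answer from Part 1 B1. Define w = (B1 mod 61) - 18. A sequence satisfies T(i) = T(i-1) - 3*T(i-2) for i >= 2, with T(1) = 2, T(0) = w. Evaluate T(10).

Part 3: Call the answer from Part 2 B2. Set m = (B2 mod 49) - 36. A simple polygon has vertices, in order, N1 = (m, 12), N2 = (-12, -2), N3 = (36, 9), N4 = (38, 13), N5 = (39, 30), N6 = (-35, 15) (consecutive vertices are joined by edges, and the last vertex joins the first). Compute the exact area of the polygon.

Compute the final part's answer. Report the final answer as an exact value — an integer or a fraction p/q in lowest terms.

1109

Part 1: cross terms: (10*-3 - 26*-25)=620, (26*3 - 20*-3)=138, (20*24 - 26*3)=402, (26*17 - 1*24)=418, (1*10 - -33*17)=571, (-33*-25 - 10*10)=725; twice the area = |2874| = 2874; area = 1437; boundary points = 2 + 6 + 3 + 1 + 1 + 1 = 14; strictly interior points = area - boundary/2 + 1 = 1431; answer 1431
Part 2: B1 = 1431; w = 10; T(2) = 1*(2) - 3*(10) = -28; iterating: T(2)=-28, T(3)=-34, T(4)=50, T(5)=152, T(6)=2, T(7)=-454, T(8)=-460, T(9)=902, T(10)=2282; answer 2282
Part 3: B2 = 2282; m = -8; cross terms: (-8*-2 - -12*12)=160, (-12*9 - 36*-2)=-36, (36*13 - 38*9)=126, (38*30 - 39*13)=633, (39*15 - -35*30)=1635, (-35*12 - -8*15)=-300; twice the area = |2218| = 2218; area = 1109; answer 1109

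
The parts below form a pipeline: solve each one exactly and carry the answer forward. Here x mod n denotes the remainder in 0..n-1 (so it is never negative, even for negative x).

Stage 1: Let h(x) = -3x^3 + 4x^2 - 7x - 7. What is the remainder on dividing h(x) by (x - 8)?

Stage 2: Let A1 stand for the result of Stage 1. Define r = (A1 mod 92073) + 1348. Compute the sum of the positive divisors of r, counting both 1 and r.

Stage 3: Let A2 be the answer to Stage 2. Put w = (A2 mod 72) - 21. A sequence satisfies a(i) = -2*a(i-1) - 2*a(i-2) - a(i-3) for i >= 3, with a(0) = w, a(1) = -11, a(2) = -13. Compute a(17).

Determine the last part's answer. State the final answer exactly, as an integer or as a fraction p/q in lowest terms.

Stage 1: remainder = value at the root: -3*(8)^3 + 4*(8)^2 - 7*(8)^1 - 7 = (-1536) + (256) + (-56) + (-7) = -1343; answer -1343
Stage 2: A1 = -1343; r = 92078; 92078 = 2 * 7 * 6577; sigma = (1 + 2) * (1 + 7) * (1 + 6577) = 3 * 8 * 6578 = 157872; answer 157872
Stage 3: A2 = 157872; w = 27; a(3) = -2*(-13) - 2*(-11) - 1*(27) = 21; iterating: a(3)=21, a(4)=-5, a(5)=-19, a(6)=27, a(7)=-11, a(8)=-13, a(9)=21, a(10)=-5, a(11)=-19, a(12)=27, a(13)=-11, a(14)=-13, a(15)=21, a(16)=-5, a(17)=-19; answer -19

-19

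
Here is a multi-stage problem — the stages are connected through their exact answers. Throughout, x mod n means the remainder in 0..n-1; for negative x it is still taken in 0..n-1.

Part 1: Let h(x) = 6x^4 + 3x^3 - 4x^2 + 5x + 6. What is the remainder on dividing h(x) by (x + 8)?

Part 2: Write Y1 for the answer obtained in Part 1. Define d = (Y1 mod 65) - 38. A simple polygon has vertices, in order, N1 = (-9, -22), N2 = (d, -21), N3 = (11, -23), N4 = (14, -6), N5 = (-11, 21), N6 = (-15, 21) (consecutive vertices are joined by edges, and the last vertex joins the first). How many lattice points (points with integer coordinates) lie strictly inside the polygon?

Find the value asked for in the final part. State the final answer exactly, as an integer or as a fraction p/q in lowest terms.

Part 1: remainder = value at the root: 6*(-8)^4 + 3*(-8)^3 - 4*(-8)^2 + 5*(-8)^1 + 6 = (24576) + (-1536) + (-256) + (-40) + (6) = 22750; answer 22750
Part 2: Y1 = 22750; d = -38; cross terms: (-9*-21 - -38*-22)=-647, (-38*-23 - 11*-21)=1105, (11*-6 - 14*-23)=256, (14*21 - -11*-6)=228, (-11*21 - -15*21)=84, (-15*-22 - -9*21)=519; twice the area = |1545| = 1545; area = 1545/2; boundary points = 1 + 1 + 1 + 1 + 4 + 1 = 9; strictly interior points = area - boundary/2 + 1 = 769; answer 769

769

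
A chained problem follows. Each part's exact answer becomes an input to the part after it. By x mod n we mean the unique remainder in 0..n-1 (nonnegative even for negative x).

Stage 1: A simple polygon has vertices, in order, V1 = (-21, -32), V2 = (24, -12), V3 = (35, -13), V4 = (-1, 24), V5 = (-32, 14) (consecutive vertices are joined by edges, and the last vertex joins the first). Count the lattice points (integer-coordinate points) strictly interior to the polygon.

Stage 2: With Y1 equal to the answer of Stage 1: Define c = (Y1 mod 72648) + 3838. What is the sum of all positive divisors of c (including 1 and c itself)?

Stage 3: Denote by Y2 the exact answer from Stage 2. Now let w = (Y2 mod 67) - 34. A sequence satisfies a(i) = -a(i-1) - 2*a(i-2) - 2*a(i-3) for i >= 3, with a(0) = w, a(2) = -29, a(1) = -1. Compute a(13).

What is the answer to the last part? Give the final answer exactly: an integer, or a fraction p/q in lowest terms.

-1219

Stage 1: cross terms: (-21*-12 - 24*-32)=1020, (24*-13 - 35*-12)=108, (35*24 - -1*-13)=827, (-1*14 - -32*24)=754, (-32*-32 - -21*14)=1318; twice the area = |4027| = 4027; area = 4027/2; boundary points = 5 + 1 + 1 + 1 + 1 = 9; strictly interior points = area - boundary/2 + 1 = 2010; answer 2010
Stage 2: Y1 = 2010; c = 5848; 5848 = 2^3 * 17 * 43; sigma = (1 + 2 + 4 + 8) * (1 + 17) * (1 + 43) = 15 * 18 * 44 = 11880; answer 11880
Stage 3: Y2 = 11880; w = -13; a(3) = -1*(-29) - 2*(-1) - 2*(-13) = 57; iterating: a(3)=57, a(4)=3, a(5)=-59, a(6)=-61, a(7)=173, a(8)=67, a(9)=-291, a(10)=-189, a(11)=637, a(12)=323, a(13)=-1219; answer -1219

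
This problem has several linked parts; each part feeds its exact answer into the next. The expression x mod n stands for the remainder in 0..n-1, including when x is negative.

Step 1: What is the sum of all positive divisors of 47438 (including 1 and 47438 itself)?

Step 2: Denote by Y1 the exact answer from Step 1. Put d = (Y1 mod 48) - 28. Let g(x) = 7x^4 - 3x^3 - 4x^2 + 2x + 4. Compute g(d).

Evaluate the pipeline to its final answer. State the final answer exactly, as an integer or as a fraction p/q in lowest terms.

1916

Step 1: 47438 = 2 * 23719; sigma = (1 + 2) * (1 + 23719) = 3 * 23720 = 71160; answer 71160
Step 2: Y1 = 71160; d = -4; 7*(-4)^4 - 3*(-4)^3 - 4*(-4)^2 + 2*(-4)^1 + 4 = (1792) + (192) + (-64) + (-8) + (4) = 1916; answer 1916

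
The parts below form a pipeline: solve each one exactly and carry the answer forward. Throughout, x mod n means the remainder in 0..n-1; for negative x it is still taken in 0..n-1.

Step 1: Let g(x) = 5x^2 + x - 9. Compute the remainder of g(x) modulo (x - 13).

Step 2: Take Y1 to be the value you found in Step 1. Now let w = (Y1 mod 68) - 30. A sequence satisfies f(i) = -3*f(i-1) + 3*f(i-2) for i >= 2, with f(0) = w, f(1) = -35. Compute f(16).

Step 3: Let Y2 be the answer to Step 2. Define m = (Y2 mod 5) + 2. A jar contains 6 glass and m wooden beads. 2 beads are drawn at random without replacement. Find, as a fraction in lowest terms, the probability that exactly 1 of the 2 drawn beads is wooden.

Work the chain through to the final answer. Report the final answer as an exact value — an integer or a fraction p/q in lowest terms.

6/11

Step 1: remainder = value at the root: 5*(13)^2 + 1*(13)^1 - 9 = (845) + (13) + (-9) = 849; answer 849
Step 2: Y1 = 849; w = 3; f(2) = -3*(-35) + 3*(3) = 114; iterating: f(2)=114, f(3)=-447, f(4)=1683, f(5)=-6390, f(6)=24219, f(7)=-91827, f(8)=348138, f(9)=-1319895, f(10)=5004099, f(11)=-18971982, f(12)=71928243, f(13)=-272700675, f(14)=1033886754, f(15)=-3919762287, f(16)=14860947123; answer 14860947123
Step 3: Y2 = 14860947123; m = 5; total draws C(11,2) = 55; favorable C(5,1)*C(6,1) = 30; P = 6/11; answer 6/11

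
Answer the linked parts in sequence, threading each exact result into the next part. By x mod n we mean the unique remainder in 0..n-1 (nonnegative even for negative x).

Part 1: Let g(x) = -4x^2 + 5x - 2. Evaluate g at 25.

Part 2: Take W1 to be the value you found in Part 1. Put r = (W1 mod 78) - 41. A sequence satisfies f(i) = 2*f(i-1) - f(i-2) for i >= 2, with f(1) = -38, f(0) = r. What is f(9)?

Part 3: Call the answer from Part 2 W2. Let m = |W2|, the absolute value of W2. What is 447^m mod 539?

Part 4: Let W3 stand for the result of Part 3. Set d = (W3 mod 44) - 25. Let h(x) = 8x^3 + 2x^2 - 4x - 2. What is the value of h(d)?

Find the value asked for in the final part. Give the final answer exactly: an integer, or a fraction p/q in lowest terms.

Part 1: -4*(25)^2 + 5*(25)^1 - 2 = (-2500) + (125) + (-2) = -2377; answer -2377
Part 2: W1 = -2377; r = 0; f(2) = 2*(-38) - 1*(0) = -76; iterating: f(2)=-76, f(3)=-114, f(4)=-152, f(5)=-190, f(6)=-228, f(7)=-266, f(8)=-304, f(9)=-342; answer -342
Part 3: W2 = -342; m = 342; squarings mod 539: 447^1=447, 447^2=379, 447^4=267, 447^8=141, 447^16=477, 447^32=71, 447^64=190, 447^128=526, 447^256=169; 447^342 = 447^2 * 447^4 * 447^16 * 447^64 * 447^256 = 302 (mod 539); answer 302
Part 4: W3 = 302; d = 13; 8*(13)^3 + 2*(13)^2 - 4*(13)^1 - 2 = (17576) + (338) + (-52) + (-2) = 17860; answer 17860

17860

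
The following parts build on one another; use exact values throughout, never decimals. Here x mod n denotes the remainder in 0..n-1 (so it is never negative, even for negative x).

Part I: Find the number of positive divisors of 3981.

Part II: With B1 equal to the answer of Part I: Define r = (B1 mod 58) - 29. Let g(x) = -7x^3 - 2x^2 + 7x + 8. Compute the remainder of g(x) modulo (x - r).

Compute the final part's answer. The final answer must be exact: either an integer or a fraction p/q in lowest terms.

Part I: 3981 = 3 * 1327; number of divisors = (1+1) * (1+1) = 4; answer 4
Part II: B1 = 4; r = -25; remainder = value at the root: -7*(-25)^3 - 2*(-25)^2 + 7*(-25)^1 + 8 = (109375) + (-1250) + (-175) + (8) = 107958; answer 107958

107958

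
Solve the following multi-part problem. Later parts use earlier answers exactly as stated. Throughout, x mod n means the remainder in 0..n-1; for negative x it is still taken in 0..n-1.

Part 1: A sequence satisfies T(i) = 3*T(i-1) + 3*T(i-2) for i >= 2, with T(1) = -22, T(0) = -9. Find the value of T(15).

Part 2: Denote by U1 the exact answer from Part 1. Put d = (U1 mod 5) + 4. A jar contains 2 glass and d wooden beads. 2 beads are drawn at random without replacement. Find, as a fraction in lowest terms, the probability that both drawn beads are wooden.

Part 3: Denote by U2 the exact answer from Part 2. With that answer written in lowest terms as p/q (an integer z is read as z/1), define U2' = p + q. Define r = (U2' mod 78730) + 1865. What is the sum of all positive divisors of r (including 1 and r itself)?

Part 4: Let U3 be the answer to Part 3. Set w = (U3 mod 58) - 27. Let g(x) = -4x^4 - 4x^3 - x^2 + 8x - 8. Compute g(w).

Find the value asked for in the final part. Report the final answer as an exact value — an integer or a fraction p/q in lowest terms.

-53457

Part 1: T(2) = 3*(-22) + 3*(-9) = -93; iterating: T(2)=-93, T(3)=-345, T(4)=-1314, T(5)=-4977, T(6)=-18873, T(7)=-71550, T(8)=-271269, T(9)=-1028457, T(10)=-3899178, T(11)=-14782905, T(12)=-56046249, T(13)=-212487462, T(14)=-805601133, T(15)=-3054265785; answer -3054265785
Part 2: U1 = -3054265785; d = 4; total draws C(6,2) = 15; favorable C(4,2) = 6; P = 2/5; answer 2/5
Part 3: U2 = 2/5; threaded value p + q = 7; r = 1872; 1872 = 2^4 * 3^2 * 13; sigma = (1 + 2 + 4 + 8 + 16) * (1 + 3 + 9) * (1 + 13) = 31 * 13 * 14 = 5642; answer 5642
Part 4: U3 = 5642; w = -11; -4*(-11)^4 - 4*(-11)^3 - 1*(-11)^2 + 8*(-11)^1 - 8 = (-58564) + (5324) + (-121) + (-88) + (-8) = -53457; answer -53457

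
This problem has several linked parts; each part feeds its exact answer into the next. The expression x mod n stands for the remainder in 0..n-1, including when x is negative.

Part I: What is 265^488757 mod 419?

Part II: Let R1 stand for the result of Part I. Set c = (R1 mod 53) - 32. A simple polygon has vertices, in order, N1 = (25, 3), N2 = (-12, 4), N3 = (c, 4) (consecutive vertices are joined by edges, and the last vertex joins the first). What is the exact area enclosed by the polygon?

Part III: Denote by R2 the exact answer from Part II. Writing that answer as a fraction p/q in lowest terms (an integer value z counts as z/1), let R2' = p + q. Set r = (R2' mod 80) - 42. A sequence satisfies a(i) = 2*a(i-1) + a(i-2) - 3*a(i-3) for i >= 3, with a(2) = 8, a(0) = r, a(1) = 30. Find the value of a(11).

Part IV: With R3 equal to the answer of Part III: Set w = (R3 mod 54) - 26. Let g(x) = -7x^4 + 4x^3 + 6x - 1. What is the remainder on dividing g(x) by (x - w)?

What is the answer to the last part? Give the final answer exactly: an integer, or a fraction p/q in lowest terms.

-1682517

Part I: squarings mod 419: 265^1=265, 265^2=252, 265^4=235, 265^8=336, 265^16=185, 265^32=286, 265^64=91, 265^128=320, 265^256=164, 265^512=80, 265^1024=115, 265^2048=236, 265^4096=388, 265^8192=123, 265^16384=45, 265^32768=349, 265^65536=291, 265^131072=43, 265^262144=173; 265^488757 = 265^1 * 265^4 * 265^16 * 265^32 * 265^256 * 265^1024 * 265^4096 * 265^8192 * 265^16384 * 265^65536 * 265^131072 * 265^262144 = 309 (mod 419); answer 309
Part II: R1 = 309; c = 12; cross terms: (25*4 - -12*3)=136, (-12*4 - 12*4)=-96, (12*3 - 25*4)=-64; twice the area = |-24| = 24; area = 12; answer 12
Part III: R2 = 12; threaded value p + q = 13; r = -29; a(3) = 2*(8) + 1*(30) - 3*(-29) = 133; iterating: a(3)=133, a(4)=184, a(5)=477, a(6)=739, a(7)=1403, a(8)=2114, a(9)=3414, a(10)=4733, a(11)=6538; answer 6538
Part IV: R3 = 6538; w = -22; remainder = value at the root: -7*(-22)^4 + 4*(-22)^3 + 6*(-22)^1 - 1 = (-1639792) + (-42592) + (-132) + (-1) = -1682517; answer -1682517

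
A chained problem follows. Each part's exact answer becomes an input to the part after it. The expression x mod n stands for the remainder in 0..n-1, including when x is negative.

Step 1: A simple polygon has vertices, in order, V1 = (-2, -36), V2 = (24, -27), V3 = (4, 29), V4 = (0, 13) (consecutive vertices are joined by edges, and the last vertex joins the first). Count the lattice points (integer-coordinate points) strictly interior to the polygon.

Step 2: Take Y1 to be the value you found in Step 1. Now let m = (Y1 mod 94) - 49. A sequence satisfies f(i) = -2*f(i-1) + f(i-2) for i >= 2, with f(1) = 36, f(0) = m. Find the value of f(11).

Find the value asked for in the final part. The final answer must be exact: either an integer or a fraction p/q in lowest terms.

Step 1: cross terms: (-2*-27 - 24*-36)=918, (24*29 - 4*-27)=804, (4*13 - 0*29)=52, (0*-36 - -2*13)=26; twice the area = |1800| = 1800; area = 900; boundary points = 1 + 4 + 4 + 1 = 10; strictly interior points = area - boundary/2 + 1 = 896; answer 896
Step 2: Y1 = 896; m = 1; f(2) = -2*(36) + 1*(1) = -71; iterating: f(2)=-71, f(3)=178, f(4)=-427, f(5)=1032, f(6)=-2491, f(7)=6014, f(8)=-14519, f(9)=35052, f(10)=-84623, f(11)=204298; answer 204298

204298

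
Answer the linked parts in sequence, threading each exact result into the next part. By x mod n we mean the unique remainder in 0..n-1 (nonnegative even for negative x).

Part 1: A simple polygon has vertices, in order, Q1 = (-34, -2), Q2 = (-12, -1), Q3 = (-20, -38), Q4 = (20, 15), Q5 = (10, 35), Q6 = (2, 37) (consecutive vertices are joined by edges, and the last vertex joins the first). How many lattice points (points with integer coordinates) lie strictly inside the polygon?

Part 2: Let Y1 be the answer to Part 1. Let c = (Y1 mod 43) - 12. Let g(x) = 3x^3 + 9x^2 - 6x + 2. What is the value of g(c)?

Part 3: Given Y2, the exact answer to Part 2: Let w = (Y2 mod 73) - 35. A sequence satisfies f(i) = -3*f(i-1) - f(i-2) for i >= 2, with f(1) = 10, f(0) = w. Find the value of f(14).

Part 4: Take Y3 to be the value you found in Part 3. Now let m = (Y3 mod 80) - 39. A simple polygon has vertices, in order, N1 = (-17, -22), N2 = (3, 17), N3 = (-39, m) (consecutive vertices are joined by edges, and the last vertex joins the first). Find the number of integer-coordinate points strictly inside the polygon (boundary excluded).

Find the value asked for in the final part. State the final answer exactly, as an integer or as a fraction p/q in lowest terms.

Part 1: cross terms: (-34*-1 - -12*-2)=10, (-12*-38 - -20*-1)=436, (-20*15 - 20*-38)=460, (20*35 - 10*15)=550, (10*37 - 2*35)=300, (2*-2 - -34*37)=1254; twice the area = |3010| = 3010; area = 1505; boundary points = 1 + 1 + 1 + 10 + 2 + 3 = 18; strictly interior points = area - boundary/2 + 1 = 1497; answer 1497
Part 2: Y1 = 1497; c = 23; 3*(23)^3 + 9*(23)^2 - 6*(23)^1 + 2 = (36501) + (4761) + (-138) + (2) = 41126; answer 41126
Part 3: Y2 = 41126; w = -8; f(2) = -3*(10) - 1*(-8) = -22; iterating: f(2)=-22, f(3)=56, f(4)=-146, f(5)=382, f(6)=-1000, f(7)=2618, f(8)=-6854, f(9)=17944, f(10)=-46978, f(11)=122990, f(12)=-321992, f(13)=842986, f(14)=-2206966; answer -2206966
Part 4: Y3 = -2206966; m = 35; cross terms: (-17*17 - 3*-22)=-223, (3*35 - -39*17)=768, (-39*-22 - -17*35)=1453; twice the area = |1998| = 1998; area = 999; boundary points = 1 + 6 + 1 = 8; strictly interior points = area - boundary/2 + 1 = 996; answer 996

996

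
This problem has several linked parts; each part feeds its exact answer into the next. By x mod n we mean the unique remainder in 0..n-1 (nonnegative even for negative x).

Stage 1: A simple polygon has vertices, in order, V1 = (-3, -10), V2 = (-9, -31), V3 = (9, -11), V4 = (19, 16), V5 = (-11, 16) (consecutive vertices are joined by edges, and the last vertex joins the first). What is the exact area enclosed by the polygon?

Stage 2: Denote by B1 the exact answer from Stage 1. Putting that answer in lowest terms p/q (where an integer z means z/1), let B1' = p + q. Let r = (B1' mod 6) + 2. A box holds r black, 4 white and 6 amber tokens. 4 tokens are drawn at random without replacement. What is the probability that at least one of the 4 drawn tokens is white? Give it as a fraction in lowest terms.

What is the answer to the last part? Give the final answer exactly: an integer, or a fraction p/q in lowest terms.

69/91

Stage 1: cross terms: (-3*-31 - -9*-10)=3, (-9*-11 - 9*-31)=378, (9*16 - 19*-11)=353, (19*16 - -11*16)=480, (-11*-10 - -3*16)=158; twice the area = |1372| = 1372; area = 686; answer 686
Stage 2: B1 = 686; threaded value p + q = 687; r = 5; total draws C(15,4) = 1365; complement C(11,4) = 330; favorable 1365 - 330 = 1035; P = 69/91; answer 69/91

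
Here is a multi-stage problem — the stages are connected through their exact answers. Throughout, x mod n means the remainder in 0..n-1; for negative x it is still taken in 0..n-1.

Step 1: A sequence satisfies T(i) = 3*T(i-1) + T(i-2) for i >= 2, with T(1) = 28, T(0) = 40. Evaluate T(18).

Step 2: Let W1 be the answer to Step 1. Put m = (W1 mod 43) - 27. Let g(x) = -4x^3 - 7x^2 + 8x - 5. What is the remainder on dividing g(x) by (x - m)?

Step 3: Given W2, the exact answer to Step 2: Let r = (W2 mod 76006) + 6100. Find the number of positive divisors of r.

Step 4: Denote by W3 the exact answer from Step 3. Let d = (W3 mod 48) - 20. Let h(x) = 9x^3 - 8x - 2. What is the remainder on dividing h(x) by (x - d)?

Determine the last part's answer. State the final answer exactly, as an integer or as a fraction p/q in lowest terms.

15454

Step 1: T(2) = 3*(28) + 1*(40) = 124; iterating: T(2)=124, T(3)=400, T(4)=1324, T(5)=4372, T(6)=14440, T(7)=47692, T(8)=157516, T(9)=520240, T(10)=1718236, T(11)=5674948, T(12)=18743080, T(13)=61904188, T(14)=204455644, T(15)=675271120, T(16)=2230269004, T(17)=7366078132, T(18)=24328503400; answer 24328503400
Step 2: W1 = 24328503400; m = 9; remainder = value at the root: -4*(9)^3 - 7*(9)^2 + 8*(9)^1 - 5 = (-2916) + (-567) + (72) + (-5) = -3416; answer -3416
Step 3: W2 = -3416; r = 78690; 78690 = 2 * 3 * 5 * 43 * 61; number of divisors = (1+1) * (1+1) * (1+1) * (1+1) * (1+1) = 32; answer 32
Step 4: W3 = 32; d = 12; remainder = value at the root: 9*(12)^3 - 8*(12)^1 - 2 = (15552) + (-96) + (-2) = 15454; answer 15454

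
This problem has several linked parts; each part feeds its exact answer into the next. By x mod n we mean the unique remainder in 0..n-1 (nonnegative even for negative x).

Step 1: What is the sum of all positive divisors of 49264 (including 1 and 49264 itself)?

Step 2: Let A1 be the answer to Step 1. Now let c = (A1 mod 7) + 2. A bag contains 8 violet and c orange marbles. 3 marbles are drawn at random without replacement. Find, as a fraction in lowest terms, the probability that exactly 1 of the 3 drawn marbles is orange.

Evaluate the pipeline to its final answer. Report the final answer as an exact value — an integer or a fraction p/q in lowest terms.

7/15

Step 1: 49264 = 2^4 * 3079; sigma = (1 + 2 + 4 + 8 + 16) * (1 + 3079) = 31 * 3080 = 95480; answer 95480
Step 2: A1 = 95480; c = 2; total draws C(10,3) = 120; favorable C(2,1)*C(8,2) = 56; P = 7/15; answer 7/15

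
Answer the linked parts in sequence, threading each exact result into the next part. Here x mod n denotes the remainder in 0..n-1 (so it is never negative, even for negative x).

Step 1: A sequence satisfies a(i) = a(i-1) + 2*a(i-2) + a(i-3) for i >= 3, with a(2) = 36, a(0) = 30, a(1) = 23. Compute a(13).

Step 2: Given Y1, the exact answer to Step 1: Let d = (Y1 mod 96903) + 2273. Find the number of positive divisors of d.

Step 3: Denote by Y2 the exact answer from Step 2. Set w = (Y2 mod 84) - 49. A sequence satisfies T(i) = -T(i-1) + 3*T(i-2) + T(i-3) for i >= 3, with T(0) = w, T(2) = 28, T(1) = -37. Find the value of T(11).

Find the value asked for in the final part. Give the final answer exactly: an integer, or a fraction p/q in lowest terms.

Step 1: a(3) = 1*(36) + 2*(23) + 1*(30) = 112; iterating: a(3)=112, a(4)=207, a(5)=467, a(6)=993, a(7)=2134, a(8)=4587, a(9)=9848, a(10)=21156, a(11)=45439, a(12)=97599, a(13)=209633; answer 209633
Step 2: Y1 = 209633; d = 18100; 18100 = 2^2 * 5^2 * 181; number of divisors = (2+1) * (2+1) * (1+1) = 18; answer 18
Step 3: Y2 = 18; w = -31; T(3) = -1*(28) + 3*(-37) + 1*(-31) = -170; iterating: T(3)=-170, T(4)=217, T(5)=-699, T(6)=1180, T(7)=-3060, T(8)=5901, T(9)=-13901, T(10)=28544, T(11)=-64346; answer -64346

-64346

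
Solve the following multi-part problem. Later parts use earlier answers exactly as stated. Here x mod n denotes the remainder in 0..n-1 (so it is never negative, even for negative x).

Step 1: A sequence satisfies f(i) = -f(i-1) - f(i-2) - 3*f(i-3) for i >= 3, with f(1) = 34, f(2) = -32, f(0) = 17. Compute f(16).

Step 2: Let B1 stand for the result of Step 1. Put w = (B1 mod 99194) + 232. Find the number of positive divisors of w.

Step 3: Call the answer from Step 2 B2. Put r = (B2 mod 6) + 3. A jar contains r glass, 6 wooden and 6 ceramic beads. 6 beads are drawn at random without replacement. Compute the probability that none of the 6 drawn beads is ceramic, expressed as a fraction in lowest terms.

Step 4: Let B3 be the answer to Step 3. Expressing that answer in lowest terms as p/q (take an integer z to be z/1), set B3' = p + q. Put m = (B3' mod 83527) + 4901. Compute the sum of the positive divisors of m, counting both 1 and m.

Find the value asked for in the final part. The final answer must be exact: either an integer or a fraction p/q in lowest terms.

Step 1: f(3) = -1*(-32) - 1*(34) - 3*(17) = -53; iterating: f(3)=-53, f(4)=-17, f(5)=166, f(6)=10, f(7)=-125, f(8)=-383, f(9)=478, f(10)=280, f(11)=391, f(12)=-2105, f(13)=874, f(14)=58, f(15)=5383, f(16)=-8063; answer -8063
Step 2: B1 = -8063; w = 91363; 91363 = 211 * 433; number of divisors = (1+1) * (1+1) = 4; answer 4
Step 3: B2 = 4; r = 7; total draws C(19,6) = 27132; favorable C(13,6) = 1716; P = 143/2261; answer 143/2261
Step 4: B3 = 143/2261; threaded value p + q = 2404; m = 7305; 7305 = 3 * 5 * 487; sigma = (1 + 3) * (1 + 5) * (1 + 487) = 4 * 6 * 488 = 11712; answer 11712

11712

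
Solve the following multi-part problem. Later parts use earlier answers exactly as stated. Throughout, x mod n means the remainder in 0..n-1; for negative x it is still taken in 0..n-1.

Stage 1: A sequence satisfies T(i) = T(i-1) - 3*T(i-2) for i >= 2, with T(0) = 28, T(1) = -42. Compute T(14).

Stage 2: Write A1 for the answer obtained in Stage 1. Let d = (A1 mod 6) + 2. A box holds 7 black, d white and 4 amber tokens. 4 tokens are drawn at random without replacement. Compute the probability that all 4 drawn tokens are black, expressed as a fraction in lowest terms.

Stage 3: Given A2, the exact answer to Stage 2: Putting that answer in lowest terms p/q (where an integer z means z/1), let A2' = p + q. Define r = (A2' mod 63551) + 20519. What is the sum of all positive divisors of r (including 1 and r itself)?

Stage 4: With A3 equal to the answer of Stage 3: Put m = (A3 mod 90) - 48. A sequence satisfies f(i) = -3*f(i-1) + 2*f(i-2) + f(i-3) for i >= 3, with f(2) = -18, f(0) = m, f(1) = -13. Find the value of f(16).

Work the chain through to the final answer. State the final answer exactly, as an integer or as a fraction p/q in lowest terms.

Stage 1: T(2) = 1*(-42) - 3*(28) = -126; iterating: T(2)=-126, T(3)=0, T(4)=378, T(5)=378, T(6)=-756, T(7)=-1890, T(8)=378, T(9)=6048, T(10)=4914, T(11)=-13230, T(12)=-27972, T(13)=11718, T(14)=95634; answer 95634
Stage 2: A1 = 95634; d = 2; total draws C(13,4) = 715; favorable C(7,4) = 35; P = 7/143; answer 7/143
Stage 3: A2 = 7/143; threaded value p + q = 150; r = 20669; 20669 = 11 * 1879; sigma = (1 + 11) * (1 + 1879) = 12 * 1880 = 22560; answer 22560
Stage 4: A3 = 22560; m = 12; f(3) = -3*(-18) + 2*(-13) + 1*(12) = 40; iterating: f(3)=40, f(4)=-169, f(5)=569, f(6)=-2005, f(7)=6984, f(8)=-24393, f(9)=85142, f(10)=-297228, f(11)=1037575, f(12)=-3622039, f(13)=12644039, f(14)=-44138620, f(15)=154081899, f(16)=-537878898; answer -537878898

-537878898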